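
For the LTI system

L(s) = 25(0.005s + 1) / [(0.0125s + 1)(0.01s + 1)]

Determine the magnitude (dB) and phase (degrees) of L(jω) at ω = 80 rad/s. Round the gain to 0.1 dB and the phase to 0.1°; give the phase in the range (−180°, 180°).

At ω = 80 rad/s:
zero (1 + j80·0.005) = 1 + j0.4 → |·| ≈ 1.077, ∠ ≈ 21.80°
pole (1 + j80·0.0125) = 1 + j1 → |·| ≈ 1.4142, ∠ ≈ 45.00°
pole (1 + j80·0.01) = 1 + j0.8 → |·| ≈ 1.2806, ∠ ≈ 38.66°
|L| = 25 · 1.077 / (1.4142 · 1.2806) ≈ 14.867
Gain = 20 log₁₀(14.867) ≈ 23.44 dB
∠L = (21.80°) − (45.00° + 38.66°) = -61.86°

23.4 dB, -61.9°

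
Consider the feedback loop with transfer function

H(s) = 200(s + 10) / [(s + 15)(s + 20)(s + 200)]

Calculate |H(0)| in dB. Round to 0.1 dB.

H(0) = 200·10 / (15·20·200) ≈ 0.033333
20 log₁₀(0.033333) ≈ -29.54 dB

-29.5 dB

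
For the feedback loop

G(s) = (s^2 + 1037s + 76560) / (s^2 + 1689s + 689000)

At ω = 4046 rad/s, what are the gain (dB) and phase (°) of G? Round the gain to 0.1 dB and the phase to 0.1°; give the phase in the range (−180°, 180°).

-0.1 dB, 9.1°

Substitute s = j4046:
Numerator: (j4046)^2 + 1037(j4046) + 76560 = -16293556 + j4195702
Denominator: (j4046)^2 + 1689(j4046) + 689000 = -15681116 + j6833694
|N| = √(16293556² + 4195702²) ≈ 1.6825e+07, ∠N ≈ 165.56°
|D| = √(15681116² + 6833694²) ≈ 1.7105e+07, ∠D ≈ 156.45°
|G| = 1.6825e+07 / 1.7105e+07 ≈ 0.98363
Gain = 20 log₁₀(0.98363) ≈ -0.14 dB
∠G = 165.56° − 156.45° = 9.11°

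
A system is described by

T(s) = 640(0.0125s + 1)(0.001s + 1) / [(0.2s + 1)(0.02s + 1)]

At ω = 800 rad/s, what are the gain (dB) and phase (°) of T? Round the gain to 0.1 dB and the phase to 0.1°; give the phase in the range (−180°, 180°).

At ω = 800 rad/s:
zero (1 + j800·0.0125) = 1 + j10 → |·| ≈ 10.05, ∠ ≈ 84.29°
zero (1 + j800·0.001) = 1 + j0.8 → |·| ≈ 1.2806, ∠ ≈ 38.66°
pole (1 + j800·0.2) = 1 + j160 → |·| ≈ 160, ∠ ≈ 89.64°
pole (1 + j800·0.02) = 1 + j16 → |·| ≈ 16.031, ∠ ≈ 86.42°
|T| = 640 · 10.05 · 1.2806 / (160 · 16.031) ≈ 3.2113
Gain = 20 log₁₀(3.2113) ≈ 10.13 dB
∠T = (84.29° + 38.66°) − (89.64° + 86.42°) = -53.11°

10.1 dB, -53.1°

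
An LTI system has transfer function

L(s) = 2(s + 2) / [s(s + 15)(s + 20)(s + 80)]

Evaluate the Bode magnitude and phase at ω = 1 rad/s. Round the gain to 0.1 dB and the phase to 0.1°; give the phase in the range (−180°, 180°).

-74.6 dB, -70.8°

At s = jω = j1:
zero (s+2): 2 + j1 → |·| = √(2²+1²) = √5 ≈ 2.2361, ∠ = arctan(1/2) ≈ 26.57°
pole (s+15): 15 + j1 → |·| = √(15²+1²) = √226 ≈ 15.033, ∠ = arctan(1/15) ≈ 3.81°
pole (s+20): 20 + j1 → |·| = √(20²+1²) = √401 ≈ 20.025, ∠ = arctan(1/20) ≈ 2.86°
pole (s+80): 80 + j1 → |·| = √(80²+1²) = √6401 ≈ 80.006, ∠ = arctan(1/80) ≈ 0.72°
pole at origin: |s| = 1, ∠ = 90.00° (in denominator)
|L| = 2 · 2.2361 / 24085 ≈ 0.00018568
Gain = 20 log₁₀(0.00018568) ≈ -74.62 dB
∠L = 26.57° − 97.39° = -70.82°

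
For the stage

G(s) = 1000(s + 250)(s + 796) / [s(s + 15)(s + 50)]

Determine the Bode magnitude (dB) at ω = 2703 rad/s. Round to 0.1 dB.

-8.2 dB

At s = jω = j2703:
zero (s+250): 250 + j2703 → |·| = √(250²+2703²) = √7368709 ≈ 2714.5, ∠ = arctan(2703/250) ≈ 84.72°
zero (s+796): 796 + j2703 → |·| = √(796²+2703²) = √7939825 ≈ 2817.8, ∠ = arctan(2703/796) ≈ 73.59°
pole (s+15): 15 + j2703 → |·| = √(15²+2703²) = √7306434 ≈ 2703, ∠ = arctan(2703/15) ≈ 89.68°
pole (s+50): 50 + j2703 → |·| = √(50²+2703²) = √7308709 ≈ 2703.5, ∠ = arctan(2703/50) ≈ 88.94°
pole at origin: |s| = 2703, ∠ = 90.00° (in denominator)
|G| = 1000 · 7.6489e+06 / 1.9752e+10 ≈ 0.38725
Gain = 20 log₁₀(0.38725) ≈ -8.24 dB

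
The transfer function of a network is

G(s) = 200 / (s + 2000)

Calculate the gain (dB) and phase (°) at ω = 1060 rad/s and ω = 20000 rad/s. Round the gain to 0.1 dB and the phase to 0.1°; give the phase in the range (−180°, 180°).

ω = 1060: -21.1 dB, -27.9°; ω = 20000: -40.0 dB, -84.3°

At s = jω = j1060:
pole (s+2000): 2000 + j1060 → |·| = √(2000²+1060²) = √5123600 ≈ 2263.5, ∠ = arctan(1060/2000) ≈ 27.92°
|G| = 200 / 2263.5 ≈ 0.088359
Gain = 20 log₁₀(0.088359) ≈ -21.07 dB
∠G = 0.00° − 27.92° = -27.92°

At s = jω = j20000:
pole (s+2000): 2000 + j20000 → |·| = √(2000²+20000²) = √404000000 ≈ 20100, ∠ = arctan(20000/2000) ≈ 84.29°
|G| = 200 / 20100 ≈ 0.0099502
Gain = 20 log₁₀(0.0099502) ≈ -40.04 dB
∠G = 0.00° − 84.29° = -84.29°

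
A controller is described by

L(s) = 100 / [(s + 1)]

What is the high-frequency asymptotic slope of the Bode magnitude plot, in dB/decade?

-20 dB/decade

Each pole contributes −20 dB/decade at high frequency; each zero contributes +20 dB/decade.
Net: 0 zero(s) − 1 pole(s) → -20 dB/decade.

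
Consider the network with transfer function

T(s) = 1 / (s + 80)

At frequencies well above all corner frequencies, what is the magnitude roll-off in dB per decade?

Each pole contributes −20 dB/decade at high frequency; each zero contributes +20 dB/decade.
Net: 0 zero(s) − 1 pole(s) → -20 dB/decade.

-20 dB/decade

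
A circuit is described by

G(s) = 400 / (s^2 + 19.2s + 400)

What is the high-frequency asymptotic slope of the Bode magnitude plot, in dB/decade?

-40 dB/decade

Each pole contributes −20 dB/decade at high frequency; each zero contributes +20 dB/decade.
Net: 0 zero(s) − 2 pole(s) → -40 dB/decade.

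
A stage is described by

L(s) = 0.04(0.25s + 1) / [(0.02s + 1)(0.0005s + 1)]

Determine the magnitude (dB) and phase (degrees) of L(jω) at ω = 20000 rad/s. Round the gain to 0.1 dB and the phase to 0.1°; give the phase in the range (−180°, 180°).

At ω = 20000 rad/s:
zero (1 + j20000·0.25) = 1 + j5000 → |·| ≈ 5000, ∠ ≈ 89.99°
pole (1 + j20000·0.02) = 1 + j400 → |·| ≈ 400, ∠ ≈ 89.86°
pole (1 + j20000·0.0005) = 1 + j10 → |·| ≈ 10.05, ∠ ≈ 84.29°
|L| = 0.04 · 5000 / (400 · 10.05) ≈ 0.049751
Gain = 20 log₁₀(0.049751) ≈ -26.06 dB
∠L = (89.99°) − (89.86° + 84.29°) = -84.16°

-26.1 dB, -84.2°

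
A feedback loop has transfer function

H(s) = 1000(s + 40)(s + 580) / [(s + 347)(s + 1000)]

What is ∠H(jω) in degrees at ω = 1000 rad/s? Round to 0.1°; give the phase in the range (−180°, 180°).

31.7°

At s = jω = j1000:
zero (s+40): 40 + j1000 → |·| = √(40²+1000²) = √1001600 ≈ 1000.8, ∠ = arctan(1000/40) ≈ 87.71°
zero (s+580): 580 + j1000 → |·| = √(580²+1000²) = √1336400 ≈ 1156, ∠ = arctan(1000/580) ≈ 59.89°
pole (s+347): 347 + j1000 → |·| = √(347²+1000²) = √1120409 ≈ 1058.5, ∠ = arctan(1000/347) ≈ 70.86°
pole (s+1000): 1000 + j1000 → |·| = √(1000²+1000²) = √2000000 ≈ 1414.2, ∠ = arctan(1000/1000) ≈ 45.00°
∠H = 147.60° − 115.86° = 31.74°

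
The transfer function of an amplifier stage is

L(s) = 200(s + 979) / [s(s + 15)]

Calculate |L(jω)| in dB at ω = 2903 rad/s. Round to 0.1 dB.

-22.8 dB

At s = jω = j2903:
zero (s+979): 979 + j2903 → |·| = √(979²+2903²) = √9385850 ≈ 3063.6, ∠ = arctan(2903/979) ≈ 71.36°
pole (s+15): 15 + j2903 → |·| = √(15²+2903²) = √8427634 ≈ 2903, ∠ = arctan(2903/15) ≈ 89.70°
pole at origin: |s| = 2903, ∠ = 90.00° (in denominator)
|L| = 200 · 3063.6 / 8.4274e+06 ≈ 0.072706
Gain = 20 log₁₀(0.072706) ≈ -22.77 dB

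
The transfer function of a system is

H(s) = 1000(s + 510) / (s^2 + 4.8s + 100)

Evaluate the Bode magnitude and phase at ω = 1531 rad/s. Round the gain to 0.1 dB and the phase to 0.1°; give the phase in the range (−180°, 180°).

At s = jω = j1531:
zero (s+510): 510 + j1531 → |·| = √(510²+1531²) = √2604061 ≈ 1613.7, ∠ = arctan(1531/510) ≈ 71.58°
quadratic: (j1531)² + 4.8·j1531 + 100 = -2343861 + j7348.8 → |·| ≈ 2.3439e+06, ∠ ≈ 179.82°
|H| = 1000 · 1613.7 / 2.3439e+06 ≈ 0.68847
Gain = 20 log₁₀(0.68847) ≈ -3.24 dB
∠H = 71.58° − 179.82° = -108.24°

-3.2 dB, -108.2°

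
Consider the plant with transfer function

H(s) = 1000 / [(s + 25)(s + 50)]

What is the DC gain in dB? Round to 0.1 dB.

-1.9 dB

H(0) = 1000 / (25·50) = 0.8
20 log₁₀(0.8) ≈ -1.94 dB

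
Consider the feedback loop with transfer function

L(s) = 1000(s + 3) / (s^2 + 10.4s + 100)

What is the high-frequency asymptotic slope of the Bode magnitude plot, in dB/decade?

Each pole contributes −20 dB/decade at high frequency; each zero contributes +20 dB/decade.
Net: 1 zero(s) − 2 pole(s) → -20 dB/decade.

-20 dB/decade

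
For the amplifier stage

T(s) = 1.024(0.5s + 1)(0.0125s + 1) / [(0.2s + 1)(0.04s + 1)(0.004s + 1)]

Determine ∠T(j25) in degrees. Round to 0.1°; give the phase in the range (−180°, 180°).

-26.6°

At ω = 25 rad/s:
zero (1 + j25·0.5) = 1 + j12.5 → |·| ≈ 12.54, ∠ ≈ 85.43°
zero (1 + j25·0.0125) = 1 + j0.3125 → |·| ≈ 1.0477, ∠ ≈ 17.35°
pole (1 + j25·0.2) = 1 + j5 → |·| ≈ 5.099, ∠ ≈ 78.69°
pole (1 + j25·0.04) = 1 + j1 → |·| ≈ 1.4142, ∠ ≈ 45.00°
pole (1 + j25·0.004) = 1 + j0.1 → |·| ≈ 1.005, ∠ ≈ 5.71°
∠T = (85.43° + 17.35°) − (78.69° + 45.00° + 5.71°) = -26.62°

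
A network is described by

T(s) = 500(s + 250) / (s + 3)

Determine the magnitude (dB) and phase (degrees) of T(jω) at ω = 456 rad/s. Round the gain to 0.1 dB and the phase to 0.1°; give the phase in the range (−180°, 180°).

At s = jω = j456:
zero (s+250): 250 + j456 → |·| = √(250²+456²) = √270436 ≈ 520.03, ∠ = arctan(456/250) ≈ 61.27°
pole (s+3): 3 + j456 → |·| = √(3²+456²) = √207945 ≈ 456.01, ∠ = arctan(456/3) ≈ 89.62°
|T| = 500 · 520.03 / 456.01 ≈ 570.2
Gain = 20 log₁₀(570.2) ≈ 55.12 dB
∠T = 61.27° − 89.62° = -28.35°

55.1 dB, -28.4°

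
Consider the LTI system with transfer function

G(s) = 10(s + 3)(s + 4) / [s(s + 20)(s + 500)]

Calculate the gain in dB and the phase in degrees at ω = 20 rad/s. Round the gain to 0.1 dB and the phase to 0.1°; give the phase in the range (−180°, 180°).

At s = jω = j20:
zero (s+3): 3 + j20 → |·| = √(3²+20²) = √409 ≈ 20.224, ∠ = arctan(20/3) ≈ 81.47°
zero (s+4): 4 + j20 → |·| = √(4²+20²) = √416 ≈ 20.396, ∠ = arctan(20/4) ≈ 78.69°
pole (s+20): 20 + j20 → |·| = √(20²+20²) = √800 ≈ 28.284, ∠ = arctan(20/20) ≈ 45.00°
pole (s+500): 500 + j20 → |·| = √(500²+20²) = √250400 ≈ 500.4, ∠ = arctan(20/500) ≈ 2.29°
pole at origin: |s| = 20, ∠ = 90.00° (in denominator)
|G| = 10 · 412.49 / 2.8307e+05 ≈ 0.014572
Gain = 20 log₁₀(0.014572) ≈ -36.73 dB
∠G = 160.16° − 137.29° = 22.87°

-36.7 dB, 22.9°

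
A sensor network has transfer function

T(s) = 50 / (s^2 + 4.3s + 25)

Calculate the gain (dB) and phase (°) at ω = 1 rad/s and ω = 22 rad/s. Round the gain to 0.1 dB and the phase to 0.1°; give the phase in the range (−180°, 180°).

ω = 1: 6.2 dB, -10.2°; ω = 22: -19.4 dB, -168.4°

At s = jω = j1:
quadratic: (j1)² + 4.3·j1 + 25 = 24 + j4.3 → |·| ≈ 24.382, ∠ ≈ 10.16°
|T| = 50 / 24.382 ≈ 2.0507
Gain = 20 log₁₀(2.0507) ≈ 6.24 dB
∠T = 0.00° − 10.16° = -10.16°

At s = jω = j22:
quadratic: (j22)² + 4.3·j22 + 25 = -459 + j94.6 → |·| ≈ 468.65, ∠ ≈ 168.35°
|T| = 50 / 468.65 ≈ 0.10669
Gain = 20 log₁₀(0.10669) ≈ -19.44 dB
∠T = 0.00° − 168.35° = -168.35°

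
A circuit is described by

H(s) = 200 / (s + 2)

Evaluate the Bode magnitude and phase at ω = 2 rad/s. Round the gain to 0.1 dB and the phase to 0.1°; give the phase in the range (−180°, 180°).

37.0 dB, -45.0°

At s = jω = j2:
pole (s+2): 2 + j2 → |·| = √(2²+2²) = √8 ≈ 2.8284, ∠ = arctan(2/2) ≈ 45.00°
|H| = 200 / 2.8284 ≈ 70.711
Gain = 20 log₁₀(70.711) ≈ 36.99 dB
∠H = 0.00° − 45.00° = -45.00°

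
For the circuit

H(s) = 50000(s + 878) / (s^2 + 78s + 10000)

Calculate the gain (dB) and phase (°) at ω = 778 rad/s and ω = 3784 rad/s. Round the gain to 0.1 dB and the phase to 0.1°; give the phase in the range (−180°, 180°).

ω = 778: 39.8 dB, -132.6°; ω = 3784: 22.7 dB, -101.9°

At s = jω = j778:
zero (s+878): 878 + j778 → |·| = √(878²+778²) = √1376168 ≈ 1173.1, ∠ = arctan(778/878) ≈ 41.54°
quadratic: (j778)² + 78·j778 + 10000 = -595284 + j60684 → |·| ≈ 5.9837e+05, ∠ ≈ 174.18°
|H| = 50000 · 1173.1 / 5.9837e+05 ≈ 98.025
Gain = 20 log₁₀(98.025) ≈ 39.83 dB
∠H = 41.54° − 174.18° = -132.64°

At s = jω = j3784:
zero (s+878): 878 + j3784 → |·| = √(878²+3784²) = √15089540 ≈ 3884.5, ∠ = arctan(3784/878) ≈ 76.94°
quadratic: (j3784)² + 78·j3784 + 10000 = -14308656 + j295152 → |·| ≈ 1.4312e+07, ∠ ≈ 178.82°
|H| = 50000 · 3884.5 / 1.4312e+07 ≈ 13.571
Gain = 20 log₁₀(13.571) ≈ 22.65 dB
∠H = 76.94° − 178.82° = -101.88°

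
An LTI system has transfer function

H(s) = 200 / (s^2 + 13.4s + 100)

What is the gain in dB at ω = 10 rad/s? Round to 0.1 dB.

At s = jω = j10:
quadratic: (j10)² + 13.4·j10 + 100 = 0 + j134 → |·| ≈ 134, ∠ ≈ 90.00°
|H| = 200 / 134 ≈ 1.4925
Gain = 20 log₁₀(1.4925) ≈ 3.48 dB

3.5 dB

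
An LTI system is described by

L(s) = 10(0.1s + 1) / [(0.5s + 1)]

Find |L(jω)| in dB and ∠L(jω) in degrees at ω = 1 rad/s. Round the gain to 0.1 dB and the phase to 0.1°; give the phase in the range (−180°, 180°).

At ω = 1 rad/s:
zero (1 + j1·0.1) = 1 + j0.1 → |·| ≈ 1.005, ∠ ≈ 5.71°
pole (1 + j1·0.5) = 1 + j0.5 → |·| ≈ 1.118, ∠ ≈ 26.57°
|L| = 10 · 1.005 / (1.118) ≈ 8.9893
Gain = 20 log₁₀(8.9893) ≈ 19.07 dB
∠L = (5.71°) − (26.57°) = -20.86°

19.1 dB, -20.9°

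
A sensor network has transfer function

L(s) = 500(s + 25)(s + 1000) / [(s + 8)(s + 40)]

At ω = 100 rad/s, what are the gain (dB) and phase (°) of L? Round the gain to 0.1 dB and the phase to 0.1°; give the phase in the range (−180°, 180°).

At s = jω = j100:
zero (s+25): 25 + j100 → |·| = √(25²+100²) = √10625 ≈ 103.08, ∠ = arctan(100/25) ≈ 75.96°
zero (s+1000): 1000 + j100 → |·| = √(1000²+100²) = √1010000 ≈ 1005, ∠ = arctan(100/1000) ≈ 5.71°
pole (s+8): 8 + j100 → |·| = √(8²+100²) = √10064 ≈ 100.32, ∠ = arctan(100/8) ≈ 85.43°
pole (s+40): 40 + j100 → |·| = √(40²+100²) = √11600 ≈ 107.7, ∠ = arctan(100/40) ≈ 68.20°
|L| = 500 · 1.036e+05 / 10804 ≈ 4794.5
Gain = 20 log₁₀(4794.5) ≈ 73.61 dB
∠L = 81.67° − 153.63° = -71.96°

73.6 dB, -72.0°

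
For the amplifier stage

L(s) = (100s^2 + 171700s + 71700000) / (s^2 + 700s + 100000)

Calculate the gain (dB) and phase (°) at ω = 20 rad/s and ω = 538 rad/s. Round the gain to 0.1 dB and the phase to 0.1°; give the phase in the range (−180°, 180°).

ω = 20: 57.1 dB, -5.3°; ω = 538: 47.7 dB, -51.5°

Substitute s = j20:
Numerator: 100(j20)^2 + 171700(j20) + 71700000 = 71660000 + j3434000
Denominator: (j20)^2 + 700(j20) + 100000 = 99600 + j14000
|N| = √(71660000² + 3434000²) ≈ 7.1742e+07, ∠N ≈ 2.74°
|D| = √(99600² + 14000²) ≈ 1.0058e+05, ∠D ≈ 8.00°
|L| = 7.1742e+07 / 1.0058e+05 ≈ 713.28
Gain = 20 log₁₀(713.28) ≈ 57.07 dB
∠L = 2.74° − 8.00° = -5.26°

Substitute s = j538:
Numerator: 100(j538)^2 + 171700(j538) + 71700000 = 42755600 + j92374600
Denominator: (j538)^2 + 700(j538) + 100000 = -189444 + j376600
|N| = √(42755600² + 92374600²) ≈ 1.0179e+08, ∠N ≈ 65.16°
|D| = √(189444² + 376600²) ≈ 4.2156e+05, ∠D ≈ 116.70°
|L| = 1.0179e+08 / 4.2156e+05 ≈ 241.46
Gain = 20 log₁₀(241.46) ≈ 47.66 dB
∠L = 65.16° − 116.70° = -51.54°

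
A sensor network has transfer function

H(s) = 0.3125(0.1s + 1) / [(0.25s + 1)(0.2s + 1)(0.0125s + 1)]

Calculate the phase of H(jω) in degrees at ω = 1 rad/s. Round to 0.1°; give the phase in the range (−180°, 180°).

At ω = 1 rad/s:
zero (1 + j1·0.1) = 1 + j0.1 → |·| ≈ 1.005, ∠ ≈ 5.71°
pole (1 + j1·0.25) = 1 + j0.25 → |·| ≈ 1.0308, ∠ ≈ 14.04°
pole (1 + j1·0.2) = 1 + j0.2 → |·| ≈ 1.0198, ∠ ≈ 11.31°
pole (1 + j1·0.0125) = 1 + j0.0125 → |·| ≈ 1.0001, ∠ ≈ 0.72°
∠H = (5.71°) − (14.04° + 11.31° + 0.72°) = -20.36°

-20.4°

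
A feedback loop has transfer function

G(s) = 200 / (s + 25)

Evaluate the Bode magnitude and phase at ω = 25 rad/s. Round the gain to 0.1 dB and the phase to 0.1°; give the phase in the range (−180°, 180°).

15.1 dB, -45.0°

At s = jω = j25:
pole (s+25): 25 + j25 → |·| = √(25²+25²) = √1250 ≈ 35.355, ∠ = arctan(25/25) ≈ 45.00°
|G| = 200 / 35.355 ≈ 5.6569
Gain = 20 log₁₀(5.6569) ≈ 15.05 dB
∠G = 0.00° − 45.00° = -45.00°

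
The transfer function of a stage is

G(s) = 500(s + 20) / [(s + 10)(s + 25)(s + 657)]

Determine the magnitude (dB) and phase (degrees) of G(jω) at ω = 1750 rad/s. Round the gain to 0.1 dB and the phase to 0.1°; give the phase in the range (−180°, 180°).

-76.3 dB, -158.9°

At s = jω = j1750:
zero (s+20): 20 + j1750 → |·| = √(20²+1750²) = √3062900 ≈ 1750.1, ∠ = arctan(1750/20) ≈ 89.35°
pole (s+10): 10 + j1750 → |·| = √(10²+1750²) = √3062600 ≈ 1750, ∠ = arctan(1750/10) ≈ 89.67°
pole (s+25): 25 + j1750 → |·| = √(25²+1750²) = √3063125 ≈ 1750.2, ∠ = arctan(1750/25) ≈ 89.18°
pole (s+657): 657 + j1750 → |·| = √(657²+1750²) = √3494149 ≈ 1869.3, ∠ = arctan(1750/657) ≈ 69.42°
|G| = 500 · 1750.1 / 5.7254e+09 ≈ 0.00015284
Gain = 20 log₁₀(0.00015284) ≈ -76.32 dB
∠G = 89.35° − 248.27° = -158.92°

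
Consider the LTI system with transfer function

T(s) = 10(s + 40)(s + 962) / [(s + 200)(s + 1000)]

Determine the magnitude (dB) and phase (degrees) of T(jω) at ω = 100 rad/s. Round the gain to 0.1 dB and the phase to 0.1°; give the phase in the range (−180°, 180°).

At s = jω = j100:
zero (s+40): 40 + j100 → |·| = √(40²+100²) = √11600 ≈ 107.7, ∠ = arctan(100/40) ≈ 68.20°
zero (s+962): 962 + j100 → |·| = √(962²+100²) = √935444 ≈ 967.18, ∠ = arctan(100/962) ≈ 5.93°
pole (s+200): 200 + j100 → |·| = √(200²+100²) = √50000 ≈ 223.61, ∠ = arctan(100/200) ≈ 26.57°
pole (s+1000): 1000 + j100 → |·| = √(1000²+100²) = √1010000 ≈ 1005, ∠ = arctan(100/1000) ≈ 5.71°
|T| = 10 · 1.0417e+05 / 2.2473e+05 ≈ 4.6353
Gain = 20 log₁₀(4.6353) ≈ 13.32 dB
∠T = 74.13° − 32.28° = 41.85°

13.3 dB, 41.9°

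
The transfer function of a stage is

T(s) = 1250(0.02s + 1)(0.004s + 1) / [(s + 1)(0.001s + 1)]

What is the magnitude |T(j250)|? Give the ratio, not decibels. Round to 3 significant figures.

35.0

At ω = 250 rad/s:
zero (1 + j250·0.02) = 1 + j5 → |·| ≈ 5.099, ∠ ≈ 78.69°
zero (1 + j250·0.004) = 1 + j1 → |·| ≈ 1.4142, ∠ ≈ 45.00°
pole (1 + j250·1) = 1 + j250 → |·| ≈ 250, ∠ ≈ 89.77°
pole (1 + j250·0.001) = 1 + j0.25 → |·| ≈ 1.0308, ∠ ≈ 14.04°
|T| = 1250 · 5.099 · 1.4142 / (250 · 1.0308) ≈ 34.978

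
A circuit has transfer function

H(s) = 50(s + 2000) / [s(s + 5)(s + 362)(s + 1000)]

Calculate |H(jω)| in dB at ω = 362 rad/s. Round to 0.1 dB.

At s = jω = j362:
zero (s+2000): 2000 + j362 → |·| = √(2000²+362²) = √4131044 ≈ 2032.5, ∠ = arctan(362/2000) ≈ 10.26°
pole (s+5): 5 + j362 → |·| = √(5²+362²) = √131069 ≈ 362.03, ∠ = arctan(362/5) ≈ 89.21°
pole (s+362): 362 + j362 → |·| = √(362²+362²) = √262088 ≈ 511.95, ∠ = arctan(362/362) ≈ 45.00°
pole (s+1000): 1000 + j362 → |·| = √(1000²+362²) = √1131044 ≈ 1063.5, ∠ = arctan(362/1000) ≈ 19.90°
pole at origin: |s| = 362, ∠ = 90.00° (in denominator)
|H| = 50 · 2032.5 / 7.1354e+10 ≈ 1.4242e-06
Gain = 20 log₁₀(1.4242e-06) ≈ -116.93 dB

-116.9 dB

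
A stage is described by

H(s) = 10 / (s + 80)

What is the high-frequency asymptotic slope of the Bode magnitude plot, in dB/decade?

Each pole contributes −20 dB/decade at high frequency; each zero contributes +20 dB/decade.
Net: 0 zero(s) − 1 pole(s) → -20 dB/decade.

-20 dB/decade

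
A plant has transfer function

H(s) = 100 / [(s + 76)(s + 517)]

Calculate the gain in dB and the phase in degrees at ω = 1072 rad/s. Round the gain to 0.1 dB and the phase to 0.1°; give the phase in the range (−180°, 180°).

At s = jω = j1072:
pole (s+76): 76 + j1072 → |·| = √(76²+1072²) = √1154960 ≈ 1074.7, ∠ = arctan(1072/76) ≈ 85.94°
pole (s+517): 517 + j1072 → |·| = √(517²+1072²) = √1416473 ≈ 1190.2, ∠ = arctan(1072/517) ≈ 64.25°
|H| = 100 / 1.2791e+06 ≈ 7.818e-05
Gain = 20 log₁₀(7.818e-05) ≈ -82.14 dB
∠H = 0.00° − 150.19° = -150.19°

-82.1 dB, -150.2°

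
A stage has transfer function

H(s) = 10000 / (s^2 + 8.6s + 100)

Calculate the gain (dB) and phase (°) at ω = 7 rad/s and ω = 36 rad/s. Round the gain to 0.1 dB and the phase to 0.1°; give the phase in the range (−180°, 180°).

At s = jω = j7:
quadratic: (j7)² + 8.6·j7 + 100 = 51 + j60.2 → |·| ≈ 78.899, ∠ ≈ 49.73°
|H| = 10000 / 78.899 ≈ 126.74
Gain = 20 log₁₀(126.74) ≈ 42.06 dB
∠H = 0.00° − 49.73° = -49.73°

At s = jω = j36:
quadratic: (j36)² + 8.6·j36 + 100 = -1196 + j309.6 → |·| ≈ 1235.4, ∠ ≈ 165.49°
|H| = 10000 / 1235.4 ≈ 8.0945
Gain = 20 log₁₀(8.0945) ≈ 18.16 dB
∠H = 0.00° − 165.49° = -165.49°

ω = 7: 42.1 dB, -49.7°; ω = 36: 18.2 dB, -165.5°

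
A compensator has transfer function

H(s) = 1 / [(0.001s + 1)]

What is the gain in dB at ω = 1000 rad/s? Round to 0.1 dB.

At ω = 1000 rad/s:
pole (1 + j1000·0.001) = 1 + j1 → |·| ≈ 1.4142, ∠ ≈ 45.00°
|H| = 1 · 1 / (1.4142) ≈ 0.70711
Gain = 20 log₁₀(0.70711) ≈ -3.01 dB

-3.0 dB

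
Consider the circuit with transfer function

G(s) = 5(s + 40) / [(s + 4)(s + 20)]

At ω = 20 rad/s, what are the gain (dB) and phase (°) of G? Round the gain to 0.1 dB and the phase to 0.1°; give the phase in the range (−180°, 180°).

-8.2 dB, -97.1°

At s = jω = j20:
zero (s+40): 40 + j20 → |·| = √(40²+20²) = √2000 ≈ 44.721, ∠ = arctan(20/40) ≈ 26.57°
pole (s+4): 4 + j20 → |·| = √(4²+20²) = √416 ≈ 20.396, ∠ = arctan(20/4) ≈ 78.69°
pole (s+20): 20 + j20 → |·| = √(20²+20²) = √800 ≈ 28.284, ∠ = arctan(20/20) ≈ 45.00°
|G| = 5 · 44.721 / 576.88 ≈ 0.38761
Gain = 20 log₁₀(0.38761) ≈ -8.23 dB
∠G = 26.57° − 123.69° = -97.12°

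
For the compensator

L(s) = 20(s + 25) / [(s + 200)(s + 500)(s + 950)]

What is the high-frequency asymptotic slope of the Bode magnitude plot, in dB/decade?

-40 dB/decade

Each pole contributes −20 dB/decade at high frequency; each zero contributes +20 dB/decade.
Net: 1 zero(s) − 3 pole(s) → -40 dB/decade.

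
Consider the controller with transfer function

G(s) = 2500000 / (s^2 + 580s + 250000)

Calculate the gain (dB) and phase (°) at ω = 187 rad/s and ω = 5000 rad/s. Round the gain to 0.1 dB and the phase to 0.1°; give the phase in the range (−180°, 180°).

At s = jω = j187:
quadratic: (j187)² + 580·j187 + 250000 = 215031 + j108460 → |·| ≈ 2.4084e+05, ∠ ≈ 26.77°
|G| = 2500000 / 2.4084e+05 ≈ 10.38
Gain = 20 log₁₀(10.38) ≈ 20.32 dB
∠G = 0.00° − 26.77° = -26.77°

At s = jω = j5000:
quadratic: (j5000)² + 580·j5000 + 250000 = -24750000 + j2900000 → |·| ≈ 2.4919e+07, ∠ ≈ 173.32°
|G| = 2500000 / 2.4919e+07 ≈ 0.10033
Gain = 20 log₁₀(0.10033) ≈ -19.97 dB
∠G = 0.00° − 173.32° = -173.32°

ω = 187: 20.3 dB, -26.8°; ω = 5000: -20.0 dB, -173.3°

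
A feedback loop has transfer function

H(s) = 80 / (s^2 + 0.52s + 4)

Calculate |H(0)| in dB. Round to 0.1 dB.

26.0 dB

H(0) = 80 / 4 = 20
20 log₁₀(20) ≈ 26.02 dB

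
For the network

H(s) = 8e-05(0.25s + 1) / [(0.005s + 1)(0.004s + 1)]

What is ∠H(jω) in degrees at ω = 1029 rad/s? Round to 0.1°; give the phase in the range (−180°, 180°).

At ω = 1029 rad/s:
zero (1 + j1029·0.25) = 1 + j257.25 → |·| ≈ 257.25, ∠ ≈ 89.78°
pole (1 + j1029·0.005) = 1 + j5.145 → |·| ≈ 5.2413, ∠ ≈ 79.00°
pole (1 + j1029·0.004) = 1 + j4.116 → |·| ≈ 4.2357, ∠ ≈ 76.34°
∠H = (89.78°) − (79.00° + 76.34°) = -65.56°

-65.6°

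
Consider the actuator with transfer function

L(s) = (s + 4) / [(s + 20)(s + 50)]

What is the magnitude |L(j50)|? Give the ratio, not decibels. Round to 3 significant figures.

At s = jω = j50:
zero (s+4): 4 + j50 → |·| = √(4²+50²) = √2516 ≈ 50.16, ∠ = arctan(50/4) ≈ 85.43°
pole (s+20): 20 + j50 → |·| = √(20²+50²) = √2900 ≈ 53.852, ∠ = arctan(50/20) ≈ 68.20°
pole (s+50): 50 + j50 → |·| = √(50²+50²) = √5000 ≈ 70.711, ∠ = arctan(50/50) ≈ 45.00°
|L| = 1 · 50.16 / 3807.9 ≈ 0.013173

0.0132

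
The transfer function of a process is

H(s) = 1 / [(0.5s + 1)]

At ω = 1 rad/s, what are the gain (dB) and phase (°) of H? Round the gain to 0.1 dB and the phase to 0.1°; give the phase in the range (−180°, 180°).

At ω = 1 rad/s:
pole (1 + j1·0.5) = 1 + j0.5 → |·| ≈ 1.118, ∠ ≈ 26.57°
|H| = 1 · 1 / (1.118) ≈ 0.89445
Gain = 20 log₁₀(0.89445) ≈ -0.97 dB
∠H = (0°) − (26.57°) = -26.57°

-1.0 dB, -26.6°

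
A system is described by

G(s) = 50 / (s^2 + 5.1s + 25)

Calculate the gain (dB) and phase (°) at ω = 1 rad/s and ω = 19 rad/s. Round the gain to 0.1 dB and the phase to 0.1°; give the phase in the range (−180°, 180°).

ω = 1: 6.2 dB, -12.0°; ω = 19: -16.9 dB, -163.9°

At s = jω = j1:
quadratic: (j1)² + 5.1·j1 + 25 = 24 + j5.1 → |·| ≈ 24.536, ∠ ≈ 12.00°
|G| = 50 / 24.536 ≈ 2.0378
Gain = 20 log₁₀(2.0378) ≈ 6.18 dB
∠G = 0.00° − 12.00° = -12.00°

At s = jω = j19:
quadratic: (j19)² + 5.1·j19 + 25 = -336 + j96.9 → |·| ≈ 349.69, ∠ ≈ 163.91°
|G| = 50 / 349.69 ≈ 0.14298
Gain = 20 log₁₀(0.14298) ≈ -16.89 dB
∠G = 0.00° − 163.91° = -163.91°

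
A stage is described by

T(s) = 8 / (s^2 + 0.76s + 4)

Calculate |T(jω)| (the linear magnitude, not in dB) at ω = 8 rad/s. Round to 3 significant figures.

0.133

At s = jω = j8:
quadratic: (j8)² + 0.76·j8 + 4 = -60 + j6.08 → |·| ≈ 60.307, ∠ ≈ 174.21°
|T| = 8 / 60.307 ≈ 0.13265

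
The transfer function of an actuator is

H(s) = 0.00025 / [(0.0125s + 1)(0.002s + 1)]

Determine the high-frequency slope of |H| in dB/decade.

-40 dB/decade

Each pole contributes −20 dB/decade at high frequency; each zero contributes +20 dB/decade.
Net: 0 zero(s) − 2 pole(s) → -40 dB/decade.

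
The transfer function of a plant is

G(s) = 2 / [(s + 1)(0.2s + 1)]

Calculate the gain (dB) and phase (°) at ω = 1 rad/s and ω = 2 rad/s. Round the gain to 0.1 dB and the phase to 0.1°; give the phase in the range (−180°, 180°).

At ω = 1 rad/s:
pole (1 + j1·1) = 1 + j1 → |·| ≈ 1.4142, ∠ ≈ 45.00°
pole (1 + j1·0.2) = 1 + j0.2 → |·| ≈ 1.0198, ∠ ≈ 11.31°
|G| = 2 · 1 / (1.4142 · 1.0198) ≈ 1.3868
Gain = 20 log₁₀(1.3868) ≈ 2.84 dB
∠G = (0°) − (45.00° + 11.31°) = -56.31°

At ω = 2 rad/s:
pole (1 + j2·1) = 1 + j2 → |·| ≈ 2.2361, ∠ ≈ 63.43°
pole (1 + j2·0.2) = 1 + j0.4 → |·| ≈ 1.077, ∠ ≈ 21.80°
|G| = 2 · 1 / (2.2361 · 1.077) ≈ 0.83047
Gain = 20 log₁₀(0.83047) ≈ -1.61 dB
∠G = (0°) − (63.43° + 21.80°) = -85.23°

ω = 1: 2.8 dB, -56.3°; ω = 2: -1.6 dB, -85.2°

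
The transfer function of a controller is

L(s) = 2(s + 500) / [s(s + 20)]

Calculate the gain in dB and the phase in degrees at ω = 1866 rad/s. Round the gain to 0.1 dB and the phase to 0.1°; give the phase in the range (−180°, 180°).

At s = jω = j1866:
zero (s+500): 500 + j1866 → |·| = √(500²+1866²) = √3731956 ≈ 1931.8, ∠ = arctan(1866/500) ≈ 75.00°
pole (s+20): 20 + j1866 → |·| = √(20²+1866²) = √3482356 ≈ 1866.1, ∠ = arctan(1866/20) ≈ 89.39°
pole at origin: |s| = 1866, ∠ = 90.00° (in denominator)
|L| = 2 · 1931.8 / 3.4821e+06 ≈ 0.0011096
Gain = 20 log₁₀(0.0011096) ≈ -59.10 dB
∠L = 75.00° − 179.39° = -104.39°

-59.1 dB, -104.4°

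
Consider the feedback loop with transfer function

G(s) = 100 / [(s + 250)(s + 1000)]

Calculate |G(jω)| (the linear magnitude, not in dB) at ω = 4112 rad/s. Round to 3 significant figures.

5.74e-06

At s = jω = j4112:
pole (s+250): 250 + j4112 → |·| = √(250²+4112²) = √16971044 ≈ 4119.6, ∠ = arctan(4112/250) ≈ 86.52°
pole (s+1000): 1000 + j4112 → |·| = √(1000²+4112²) = √17908544 ≈ 4231.8, ∠ = arctan(4112/1000) ≈ 76.33°
|G| = 100 / 1.7433e+07 ≈ 5.7362e-06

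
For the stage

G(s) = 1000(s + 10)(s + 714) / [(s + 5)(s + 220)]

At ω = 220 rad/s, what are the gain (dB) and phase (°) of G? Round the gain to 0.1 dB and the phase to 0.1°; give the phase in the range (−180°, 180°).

At s = jω = j220:
zero (s+10): 10 + j220 → |·| = √(10²+220²) = √48500 ≈ 220.23, ∠ = arctan(220/10) ≈ 87.40°
zero (s+714): 714 + j220 → |·| = √(714²+220²) = √558196 ≈ 747.13, ∠ = arctan(220/714) ≈ 17.13°
pole (s+5): 5 + j220 → |·| = √(5²+220²) = √48425 ≈ 220.06, ∠ = arctan(220/5) ≈ 88.70°
pole (s+220): 220 + j220 → |·| = √(220²+220²) = √96800 ≈ 311.13, ∠ = arctan(220/220) ≈ 45.00°
|G| = 1000 · 1.6454e+05 / 68467 ≈ 2403.2
Gain = 20 log₁₀(2403.2) ≈ 67.62 dB
∠G = 104.53° − 133.70° = -29.17°

67.6 dB, -29.2°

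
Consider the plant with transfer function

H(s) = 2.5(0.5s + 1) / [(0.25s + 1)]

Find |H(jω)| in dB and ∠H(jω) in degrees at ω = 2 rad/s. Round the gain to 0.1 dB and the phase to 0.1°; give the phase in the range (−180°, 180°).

At ω = 2 rad/s:
zero (1 + j2·0.5) = 1 + j1 → |·| ≈ 1.4142, ∠ ≈ 45.00°
pole (1 + j2·0.25) = 1 + j0.5 → |·| ≈ 1.118, ∠ ≈ 26.57°
|H| = 2.5 · 1.4142 / (1.118) ≈ 3.1623
Gain = 20 log₁₀(3.1623) ≈ 10.00 dB
∠H = (45.00°) − (26.57°) = 18.43°

10.0 dB, 18.4°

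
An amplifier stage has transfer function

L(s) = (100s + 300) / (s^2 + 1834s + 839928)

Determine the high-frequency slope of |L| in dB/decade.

Each pole contributes −20 dB/decade at high frequency; each zero contributes +20 dB/decade.
Net: 1 zero(s) − 2 pole(s) → -20 dB/decade.

-20 dB/decade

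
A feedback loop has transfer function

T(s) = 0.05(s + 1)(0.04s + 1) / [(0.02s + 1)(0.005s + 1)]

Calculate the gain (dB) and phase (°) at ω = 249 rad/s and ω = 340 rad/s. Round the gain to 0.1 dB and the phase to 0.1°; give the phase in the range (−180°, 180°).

ω = 249: 23.7 dB, 44.2°; ω = 340: 24.7 dB, 34.5°

At ω = 249 rad/s:
zero (1 + j249·1) = 1 + j249 → |·| ≈ 249, ∠ ≈ 89.77°
zero (1 + j249·0.04) = 1 + j9.96 → |·| ≈ 10.01, ∠ ≈ 84.27°
pole (1 + j249·0.02) = 1 + j4.98 → |·| ≈ 5.0794, ∠ ≈ 78.65°
pole (1 + j249·0.005) = 1 + j1.245 → |·| ≈ 1.5969, ∠ ≈ 51.23°
|T| = 0.05 · 249 · 10.01 / (5.0794 · 1.5969) ≈ 15.364
Gain = 20 log₁₀(15.364) ≈ 23.73 dB
∠T = (89.77° + 84.27°) − (78.65° + 51.23°) = 44.16°

At ω = 340 rad/s:
zero (1 + j340·1) = 1 + j340 → |·| ≈ 340, ∠ ≈ 89.83°
zero (1 + j340·0.04) = 1 + j13.6 → |·| ≈ 13.637, ∠ ≈ 85.79°
pole (1 + j340·0.02) = 1 + j6.8 → |·| ≈ 6.8731, ∠ ≈ 81.63°
pole (1 + j340·0.005) = 1 + j1.7 → |·| ≈ 1.9723, ∠ ≈ 59.53°
|T| = 0.05 · 340 · 13.637 / (6.8731 · 1.9723) ≈ 17.102
Gain = 20 log₁₀(17.102) ≈ 24.66 dB
∠T = (89.83° + 85.79°) − (81.63° + 59.53°) = 34.46°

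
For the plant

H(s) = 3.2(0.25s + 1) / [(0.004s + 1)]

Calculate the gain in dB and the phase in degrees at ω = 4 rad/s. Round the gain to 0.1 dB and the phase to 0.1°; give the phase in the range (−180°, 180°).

13.1 dB, 44.1°

At ω = 4 rad/s:
zero (1 + j4·0.25) = 1 + j1 → |·| ≈ 1.4142, ∠ ≈ 45.00°
pole (1 + j4·0.004) = 1 + j0.016 → |·| ≈ 1.0001, ∠ ≈ 0.92°
|H| = 3.2 · 1.4142 / (1.0001) ≈ 4.525
Gain = 20 log₁₀(4.525) ≈ 13.11 dB
∠H = (45.00°) − (0.92°) = 44.08°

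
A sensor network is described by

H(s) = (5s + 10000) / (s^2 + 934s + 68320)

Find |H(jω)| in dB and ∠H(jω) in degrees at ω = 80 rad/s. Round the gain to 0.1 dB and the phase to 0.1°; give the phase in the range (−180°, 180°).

-19.7 dB, -48.1°

Substitute s = j80:
Numerator: 5(j80) + 10000 = 10000 + j400
Denominator: (j80)^2 + 934(j80) + 68320 = 61920 + j74720
|N| = √(10000² + 400²) ≈ 10008, ∠N ≈ 2.29°
|D| = √(61920² + 74720²) ≈ 97042, ∠D ≈ 50.35°
|H| = 10008 / 97042 ≈ 0.10313
Gain = 20 log₁₀(0.10313) ≈ -19.73 dB
∠H = 2.29° − 50.35° = -48.06°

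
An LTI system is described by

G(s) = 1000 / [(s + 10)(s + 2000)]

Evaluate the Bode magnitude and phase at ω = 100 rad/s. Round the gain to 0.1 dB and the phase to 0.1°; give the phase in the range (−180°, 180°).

-46.1 dB, -87.2°

At s = jω = j100:
pole (s+10): 10 + j100 → |·| = √(10²+100²) = √10100 ≈ 100.5, ∠ = arctan(100/10) ≈ 84.29°
pole (s+2000): 2000 + j100 → |·| = √(2000²+100²) = √4010000 ≈ 2002.5, ∠ = arctan(100/2000) ≈ 2.86°
|G| = 1000 / 2.0125e+05 ≈ 0.0049689
Gain = 20 log₁₀(0.0049689) ≈ -46.07 dB
∠G = 0.00° − 87.15° = -87.15°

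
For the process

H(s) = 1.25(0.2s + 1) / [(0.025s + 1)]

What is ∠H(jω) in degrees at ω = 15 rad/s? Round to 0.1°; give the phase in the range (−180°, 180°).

At ω = 15 rad/s:
zero (1 + j15·0.2) = 1 + j3 → |·| ≈ 3.1623, ∠ ≈ 71.57°
pole (1 + j15·0.025) = 1 + j0.375 → |·| ≈ 1.068, ∠ ≈ 20.56°
∠H = (71.57°) − (20.56°) = 51.01°

51.0°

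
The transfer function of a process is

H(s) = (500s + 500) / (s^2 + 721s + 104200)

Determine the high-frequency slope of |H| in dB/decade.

-20 dB/decade

Each pole contributes −20 dB/decade at high frequency; each zero contributes +20 dB/decade.
Net: 1 zero(s) − 2 pole(s) → -20 dB/decade.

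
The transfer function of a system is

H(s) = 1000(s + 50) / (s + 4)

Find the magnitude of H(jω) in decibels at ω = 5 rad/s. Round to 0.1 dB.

At s = jω = j5:
zero (s+50): 50 + j5 → |·| = √(50²+5²) = √2525 ≈ 50.249, ∠ = arctan(5/50) ≈ 5.71°
pole (s+4): 4 + j5 → |·| = √(4²+5²) = √41 ≈ 6.4031, ∠ = arctan(5/4) ≈ 51.34°
|H| = 1000 · 50.249 / 6.4031 ≈ 7847.6
Gain = 20 log₁₀(7847.6) ≈ 77.89 dB

77.9 dB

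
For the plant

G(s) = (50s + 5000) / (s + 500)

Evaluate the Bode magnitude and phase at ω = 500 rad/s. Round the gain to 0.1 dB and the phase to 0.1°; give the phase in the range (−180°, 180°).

31.1 dB, 33.7°

Substitute s = j500:
Numerator: 50(j500) + 5000 = 5000 + j25000
Denominator: (j500) + 500 = 500 + j500
|N| = √(5000² + 25000²) ≈ 25495, ∠N ≈ 78.69°
|D| = √(500² + 500²) ≈ 707.11, ∠D ≈ 45.00°
|G| = 25495 / 707.11 ≈ 36.055
Gain = 20 log₁₀(36.055) ≈ 31.14 dB
∠G = 78.69° − 45.00° = 33.69°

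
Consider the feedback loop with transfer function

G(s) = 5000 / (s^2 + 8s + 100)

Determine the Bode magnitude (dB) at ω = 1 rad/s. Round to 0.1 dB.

At s = jω = j1:
quadratic: (j1)² + 8·j1 + 100 = 99 + j8 → |·| ≈ 99.323, ∠ ≈ 4.62°
|G| = 5000 / 99.323 ≈ 50.341
Gain = 20 log₁₀(50.341) ≈ 34.04 dB

34.0 dB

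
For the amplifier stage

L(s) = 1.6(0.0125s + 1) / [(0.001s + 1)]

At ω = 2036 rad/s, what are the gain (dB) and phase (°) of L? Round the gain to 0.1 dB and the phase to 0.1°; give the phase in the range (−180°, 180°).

At ω = 2036 rad/s:
zero (1 + j2036·0.0125) = 1 + j25.45 → |·| ≈ 25.47, ∠ ≈ 87.75°
pole (1 + j2036·0.001) = 1 + j2.036 → |·| ≈ 2.2683, ∠ ≈ 63.84°
|L| = 1.6 · 25.47 / (2.2683) ≈ 17.966
Gain = 20 log₁₀(17.966) ≈ 25.09 dB
∠L = (87.75°) − (63.84°) = 23.91°

25.1 dB, 23.9°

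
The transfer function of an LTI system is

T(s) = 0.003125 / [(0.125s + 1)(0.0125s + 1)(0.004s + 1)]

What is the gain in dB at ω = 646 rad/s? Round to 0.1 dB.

-115.3 dB

At ω = 646 rad/s:
pole (1 + j646·0.125) = 1 + j80.75 → |·| ≈ 80.756, ∠ ≈ 89.29°
pole (1 + j646·0.0125) = 1 + j8.075 → |·| ≈ 8.1367, ∠ ≈ 82.94°
pole (1 + j646·0.004) = 1 + j2.584 → |·| ≈ 2.7708, ∠ ≈ 68.84°
|T| = 0.003125 · 1 / (80.756 · 8.1367 · 2.7708) ≈ 1.7164e-06
Gain = 20 log₁₀(1.7164e-06) ≈ -115.31 dB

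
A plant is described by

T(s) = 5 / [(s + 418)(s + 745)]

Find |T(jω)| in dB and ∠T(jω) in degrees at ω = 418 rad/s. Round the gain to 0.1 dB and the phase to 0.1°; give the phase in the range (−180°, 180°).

-100.1 dB, -74.3°

At s = jω = j418:
pole (s+418): 418 + j418 → |·| = √(418²+418²) = √349448 ≈ 591.14, ∠ = arctan(418/418) ≈ 45.00°
pole (s+745): 745 + j418 → |·| = √(745²+418²) = √729749 ≈ 854.25, ∠ = arctan(418/745) ≈ 29.30°
|T| = 5 / 5.0498e+05 ≈ 9.9014e-06
Gain = 20 log₁₀(9.9014e-06) ≈ -100.09 dB
∠T = 0.00° − 74.30° = -74.30°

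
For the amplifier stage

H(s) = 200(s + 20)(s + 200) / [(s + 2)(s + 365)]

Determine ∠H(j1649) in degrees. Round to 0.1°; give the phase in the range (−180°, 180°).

At s = jω = j1649:
zero (s+20): 20 + j1649 → |·| = √(20²+1649²) = √2719601 ≈ 1649.1, ∠ = arctan(1649/20) ≈ 89.31°
zero (s+200): 200 + j1649 → |·| = √(200²+1649²) = √2759201 ≈ 1661.1, ∠ = arctan(1649/200) ≈ 83.08°
pole (s+2): 2 + j1649 → |·| = √(2²+1649²) = √2719205 ≈ 1649, ∠ = arctan(1649/2) ≈ 89.93°
pole (s+365): 365 + j1649 → |·| = √(365²+1649²) = √2852426 ≈ 1688.9, ∠ = arctan(1649/365) ≈ 77.52°
∠H = 172.39° − 167.45° = 4.94°

4.9°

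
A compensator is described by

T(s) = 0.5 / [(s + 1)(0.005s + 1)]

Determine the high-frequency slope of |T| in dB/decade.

Each pole contributes −20 dB/decade at high frequency; each zero contributes +20 dB/decade.
Net: 0 zero(s) − 2 pole(s) → -40 dB/decade.

-40 dB/decade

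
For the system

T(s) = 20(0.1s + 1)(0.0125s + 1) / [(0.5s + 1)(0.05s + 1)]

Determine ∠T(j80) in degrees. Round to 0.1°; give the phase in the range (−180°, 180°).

-36.7°

At ω = 80 rad/s:
zero (1 + j80·0.1) = 1 + j8 → |·| ≈ 8.0623, ∠ ≈ 82.87°
zero (1 + j80·0.0125) = 1 + j1 → |·| ≈ 1.4142, ∠ ≈ 45.00°
pole (1 + j80·0.5) = 1 + j40 → |·| ≈ 40.012, ∠ ≈ 88.57°
pole (1 + j80·0.05) = 1 + j4 → |·| ≈ 4.1231, ∠ ≈ 75.96°
∠T = (82.87° + 45.00°) − (88.57° + 75.96°) = -36.66°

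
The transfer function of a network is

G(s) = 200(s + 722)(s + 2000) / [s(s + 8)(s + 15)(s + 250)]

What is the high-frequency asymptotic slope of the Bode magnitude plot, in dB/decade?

Each pole contributes −20 dB/decade at high frequency; each zero contributes +20 dB/decade.
Net: 2 zero(s) − 4 pole(s) → -40 dB/decade.

-40 dB/decade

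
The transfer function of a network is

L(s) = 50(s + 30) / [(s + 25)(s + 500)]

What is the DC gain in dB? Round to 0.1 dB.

-18.4 dB

L(0) = 50·30 / (25·500) = 0.12
20 log₁₀(0.12) ≈ -18.42 dB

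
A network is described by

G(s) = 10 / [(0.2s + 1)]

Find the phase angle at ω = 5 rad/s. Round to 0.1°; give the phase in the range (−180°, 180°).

At ω = 5 rad/s:
pole (1 + j5·0.2) = 1 + j1 → |·| ≈ 1.4142, ∠ ≈ 45.00°
∠G = (0°) − (45.00°) = -45.00°

-45.0°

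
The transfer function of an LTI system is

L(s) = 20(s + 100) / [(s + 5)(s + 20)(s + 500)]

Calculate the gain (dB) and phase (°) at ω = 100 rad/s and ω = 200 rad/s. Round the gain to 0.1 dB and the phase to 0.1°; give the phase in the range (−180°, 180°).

ω = 100: -65.3 dB, -132.1°; ω = 200: -73.7 dB, -131.2°

At s = jω = j100:
zero (s+100): 100 + j100 → |·| = √(100²+100²) = √20000 ≈ 141.42, ∠ = arctan(100/100) ≈ 45.00°
pole (s+5): 5 + j100 → |·| = √(5²+100²) = √10025 ≈ 100.12, ∠ = arctan(100/5) ≈ 87.14°
pole (s+20): 20 + j100 → |·| = √(20²+100²) = √10400 ≈ 101.98, ∠ = arctan(100/20) ≈ 78.69°
pole (s+500): 500 + j100 → |·| = √(500²+100²) = √260000 ≈ 509.9, ∠ = arctan(100/500) ≈ 11.31°
|L| = 20 · 141.42 / 5.2062e+06 ≈ 0.00054328
Gain = 20 log₁₀(0.00054328) ≈ -65.30 dB
∠L = 45.00° − 177.14° = -132.14°

At s = jω = j200:
zero (s+100): 100 + j200 → |·| = √(100²+200²) = √50000 ≈ 223.61, ∠ = arctan(200/100) ≈ 63.43°
pole (s+5): 5 + j200 → |·| = √(5²+200²) = √40025 ≈ 200.06, ∠ = arctan(200/5) ≈ 88.57°
pole (s+20): 20 + j200 → |·| = √(20²+200²) = √40400 ≈ 201, ∠ = arctan(200/20) ≈ 84.29°
pole (s+500): 500 + j200 → |·| = √(500²+200²) = √290000 ≈ 538.52, ∠ = arctan(200/500) ≈ 21.80°
|L| = 20 · 223.61 / 2.1655e+07 ≈ 0.00020652
Gain = 20 log₁₀(0.00020652) ≈ -73.70 dB
∠L = 63.43° − 194.66° = -131.23°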